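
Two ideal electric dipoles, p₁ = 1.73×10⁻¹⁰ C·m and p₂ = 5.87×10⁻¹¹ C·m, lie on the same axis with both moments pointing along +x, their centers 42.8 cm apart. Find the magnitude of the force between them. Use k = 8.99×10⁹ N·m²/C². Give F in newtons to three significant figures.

F ≈ 1.63×10⁻⁸ N

On-axis field of dipole 1 at distance r: E = 2kp₁/r³. Force on dipole 2 is F = p₂·dE/dr (gradient along axis).
dE/dr = −6kp₁/r⁴, so |F| = 6kp₁p₂/r⁴ (attractive for aligned moments).
F = 6(8.99×10⁹)(1.73×10⁻¹⁰)(5.87×10⁻¹¹)/(0.428)⁴ = 1.632×10⁻⁸ N.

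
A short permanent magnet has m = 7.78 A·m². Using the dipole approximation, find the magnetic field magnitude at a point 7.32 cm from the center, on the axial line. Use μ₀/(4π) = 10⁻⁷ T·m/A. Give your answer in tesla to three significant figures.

On axis B = (μ₀/4π)·2m/r³.
B = 2·(10⁻⁷)·(7.78) / (0.0732)³ = 0.003967 T.

B ≈ 0.00397 T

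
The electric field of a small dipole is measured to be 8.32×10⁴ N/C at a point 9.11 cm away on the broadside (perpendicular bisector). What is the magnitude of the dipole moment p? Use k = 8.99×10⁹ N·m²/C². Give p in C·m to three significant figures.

p ≈ 7.00×10⁻⁹ C·m

In the equatorial plane E = kp/r³, so p = Er³/(k).
p = (8.32×10⁴)·(0.0911)³ / (8.99×10⁹) = 6.997×10⁻⁹ C·m.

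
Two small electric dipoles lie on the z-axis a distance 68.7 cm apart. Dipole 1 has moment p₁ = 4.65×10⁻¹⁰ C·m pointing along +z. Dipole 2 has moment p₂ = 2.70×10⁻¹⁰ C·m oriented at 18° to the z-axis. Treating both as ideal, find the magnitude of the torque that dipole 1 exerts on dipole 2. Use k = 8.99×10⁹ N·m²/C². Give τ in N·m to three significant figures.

τ ≈ 2.15×10⁻⁹ N·m

The second dipole sits on the axis of the first, so the field there is axial: E₁ = 2kp₁/r³ along +z.
E₁ = 2(8.99×10⁹)(4.65×10⁻¹⁰)/(0.687)³ = 25.79 N/C.
Torque on the second dipole: τ = p₂ E₁ sinθ.
τ = (2.70×10⁻¹⁰)(25.79)·sin18° = 2.151×10⁻⁹ N·m.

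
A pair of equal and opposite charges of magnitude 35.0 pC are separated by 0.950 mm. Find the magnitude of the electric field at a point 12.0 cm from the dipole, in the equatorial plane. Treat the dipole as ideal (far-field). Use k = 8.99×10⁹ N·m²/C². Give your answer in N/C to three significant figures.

E ≈ 0.173 N/C

Dipole moment p = qd = (3.50×10⁻¹¹ C)(9.50×10⁻⁴ m) = 3.325×10⁻¹⁴ C·m.
On the perpendicular bisector E = kp/r³ (half the axial value at the same distance).
E = (8.99×10⁹)(3.325×10⁻¹⁴) / (0.120)³ = 0.1730 N/C.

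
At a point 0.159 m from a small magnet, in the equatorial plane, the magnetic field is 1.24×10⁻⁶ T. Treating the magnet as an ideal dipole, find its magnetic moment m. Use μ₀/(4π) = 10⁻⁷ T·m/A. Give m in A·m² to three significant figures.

m ≈ 0.0498 A·m²

In the equatorial plane B = (μ₀/4π)·m/r³, so m = Br³·4π/(μ₀).
m = (1.24×10⁻⁶)·(0.159)³ / (10⁻⁷) = 0.04984 A·m².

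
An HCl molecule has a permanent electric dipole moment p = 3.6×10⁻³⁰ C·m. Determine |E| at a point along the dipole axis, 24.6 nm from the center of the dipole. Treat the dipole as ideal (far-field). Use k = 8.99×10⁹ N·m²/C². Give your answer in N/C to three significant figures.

E ≈ 4350 N/C

On the dipole axis E = 2kp/r³.
E = 2·(8.99×10⁹)(3.60×10⁻³⁰) / (2.46×10⁻⁸)³ = 4348 N/C.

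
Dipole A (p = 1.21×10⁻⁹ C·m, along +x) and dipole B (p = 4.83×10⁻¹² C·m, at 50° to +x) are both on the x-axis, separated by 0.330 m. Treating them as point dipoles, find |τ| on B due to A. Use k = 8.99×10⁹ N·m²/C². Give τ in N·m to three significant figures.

τ ≈ 2.24×10⁻⁹ N·m

The second dipole sits on the axis of the first, so the field there is axial: E₁ = 2kp₁/r³ along +x.
E₁ = 2(8.99×10⁹)(1.21×10⁻⁹)/(0.330)³ = 605.4 N/C.
Torque on the second dipole: τ = p₂ E₁ sinθ.
τ = (4.83×10⁻¹²)(605.4)·sin50° = 2.240×10⁻⁹ N·m.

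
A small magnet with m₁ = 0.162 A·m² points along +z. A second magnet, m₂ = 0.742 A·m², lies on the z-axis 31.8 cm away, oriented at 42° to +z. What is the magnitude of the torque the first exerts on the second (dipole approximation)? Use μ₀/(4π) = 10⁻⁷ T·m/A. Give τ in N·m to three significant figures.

Dipole B is on the axis of dipole A, so B₁ there is axial: B₁ = (μ₀/4π)·2m₁/r³ along +z.
B₁ = 2(10⁻⁷)(0.162)/(0.318)³ = 1.008×10⁻⁶ T.
τ = m₂ B₁ sinθ.
τ = (0.742)(1.008×10⁻⁶)·sin42° = 5.002×10⁻⁷ N·m.

τ ≈ 5.00×10⁻⁷ N·m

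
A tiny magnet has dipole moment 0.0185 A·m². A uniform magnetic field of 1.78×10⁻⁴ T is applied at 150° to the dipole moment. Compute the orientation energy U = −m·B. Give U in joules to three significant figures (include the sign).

U = −m·B = −mB cosθ.
U = −(0.0185)(1.78×10⁻⁴)·cos150° = 2.852×10⁻⁶ J.

U ≈ 2.85×10⁻⁶ J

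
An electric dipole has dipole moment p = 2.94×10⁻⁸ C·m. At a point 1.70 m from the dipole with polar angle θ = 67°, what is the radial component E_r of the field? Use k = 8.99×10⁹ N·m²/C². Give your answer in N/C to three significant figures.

E_r ≈ 42.0 N/C

For a dipole, E_r = (2kp cosθ)/r³.
kp/r³ = (8.99×10⁹)(2.94×10⁻⁸)/(1.70)³ = 53.80 N/C.
E_r = 2·53.80·cos67° = 42.04 N/C.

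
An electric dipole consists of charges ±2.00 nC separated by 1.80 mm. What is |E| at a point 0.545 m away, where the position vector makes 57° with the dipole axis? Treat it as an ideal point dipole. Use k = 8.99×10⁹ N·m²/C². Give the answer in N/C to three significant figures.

Dipole moment p = qd = (2.00×10⁻⁹ C)(0.00180 m) = 3.60×10⁻¹² C·m.
At angle θ the dipole field magnitude is E = (kp/r³)·√(1 + 3cos²θ).
kp/r³ = (8.99×10⁹)(3.60×10⁻¹²) / (0.545)³ = 0.1999 N/C.
√(1 + 3cos²57°) = √(1 + 3·0.2966) = √1.8899 ≈ 1.3747.
E ≈ 0.1999 × 1.375 = 0.2748 N/C.

E ≈ 0.275 N/C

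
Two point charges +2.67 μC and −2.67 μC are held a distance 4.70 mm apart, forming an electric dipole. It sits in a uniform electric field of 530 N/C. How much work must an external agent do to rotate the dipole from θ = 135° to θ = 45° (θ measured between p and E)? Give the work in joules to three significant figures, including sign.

Dipole moment p = qd = (2.67×10⁻⁶ C)(0.00470 m) = 1.255×10⁻⁸ C·m.
W_ext = ΔU = U(θ₂) − U(θ₁) = −pE cosθ₂ − (−pE cosθ₁) = pE(cosθ₁ − cosθ₂).
W = (1.255×10⁻⁸)(530)·(cos135° − cos45°) = (6.652×10⁻⁶)·(-1.4142) = -9.407×10⁻⁶ J.

W ≈ -9.41×10⁻⁶ J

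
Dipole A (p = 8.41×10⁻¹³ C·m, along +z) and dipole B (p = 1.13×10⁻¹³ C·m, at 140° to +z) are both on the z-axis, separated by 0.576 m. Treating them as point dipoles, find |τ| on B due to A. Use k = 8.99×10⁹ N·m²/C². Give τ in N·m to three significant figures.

The second dipole sits on the axis of the first, so the field there is axial: E₁ = 2kp₁/r³ along +z.
E₁ = 2(8.99×10⁹)(8.41×10⁻¹³)/(0.576)³ = 0.07913 N/C.
Torque on the second dipole: τ = p₂ E₁ sinθ.
τ = (1.13×10⁻¹³)(0.07913)·sin140° = 5.747×10⁻¹⁵ N·m.

τ ≈ 5.75×10⁻¹⁵ N·m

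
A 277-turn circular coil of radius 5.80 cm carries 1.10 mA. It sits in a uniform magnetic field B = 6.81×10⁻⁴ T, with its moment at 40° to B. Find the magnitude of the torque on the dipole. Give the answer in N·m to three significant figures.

m = NIA = NIπa² = 277·(0.00110)·π·(0.0580)² = 0.00322 A·m².
Torque on a magnetic dipole: τ = mB sinθ.
τ = (0.00322)(6.81×10⁻⁴)·sin40° = 1.410×10⁻⁶ N·m.

τ ≈ 1.41×10⁻⁶ N·m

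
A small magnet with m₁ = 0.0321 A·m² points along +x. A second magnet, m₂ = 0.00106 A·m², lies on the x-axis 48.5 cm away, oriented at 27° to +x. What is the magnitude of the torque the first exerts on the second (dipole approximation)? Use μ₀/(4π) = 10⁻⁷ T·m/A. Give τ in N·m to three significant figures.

τ ≈ 2.71×10⁻¹¹ N·m

Dipole B is on the axis of dipole A, so B₁ there is axial: B₁ = (μ₀/4π)·2m₁/r³ along +x.
B₁ = 2(10⁻⁷)(0.0321)/(0.485)³ = 5.627×10⁻⁸ T.
τ = m₂ B₁ sinθ.
τ = (0.00106)(5.627×10⁻⁸)·sin27° = 2.708×10⁻¹¹ N·m.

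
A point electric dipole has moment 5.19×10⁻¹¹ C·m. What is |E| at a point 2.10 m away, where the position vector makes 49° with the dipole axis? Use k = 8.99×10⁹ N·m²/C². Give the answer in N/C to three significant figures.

E ≈ 0.0763 N/C

At angle θ the dipole field magnitude is E = (kp/r³)·√(1 + 3cos²θ).
kp/r³ = (8.99×10⁹)(5.19×10⁻¹¹) / (2.10)³ = 0.05038 N/C.
√(1 + 3cos²49°) = √(1 + 3·0.4304) = √2.2912 ≈ 1.5137.
E ≈ 0.05038 × 1.514 = 0.07626 N/C.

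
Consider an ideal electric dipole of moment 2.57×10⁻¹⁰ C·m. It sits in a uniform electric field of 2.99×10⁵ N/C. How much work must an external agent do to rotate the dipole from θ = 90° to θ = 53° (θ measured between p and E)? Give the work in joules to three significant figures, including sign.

W ≈ -4.62×10⁻⁵ J

W_ext = ΔU = U(θ₂) − U(θ₁) = −pE cosθ₂ − (−pE cosθ₁) = pE(cosθ₁ − cosθ₂).
W = (2.57×10⁻¹⁰)(2.99×10⁵)·(cos90° − cos53°) = (7.684×10⁻⁵)·(-0.6018) = -4.625×10⁻⁵ J.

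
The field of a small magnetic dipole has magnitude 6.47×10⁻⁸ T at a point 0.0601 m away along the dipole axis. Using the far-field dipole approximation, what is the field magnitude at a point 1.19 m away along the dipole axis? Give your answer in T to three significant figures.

B ≈ 8.33×10⁻¹² T

Dipole fields scale as 1/r³ in the far field; the geometry is the same at both points.
B₂ = B₁ · (r₁/r₂)³ = 6.47×10⁻⁸ · (0.0601/1.19)³.
(r₁/r₂)³ = (0.0505)³ = 0.0001288.
B₂ ≈ 8.335×10⁻¹² T.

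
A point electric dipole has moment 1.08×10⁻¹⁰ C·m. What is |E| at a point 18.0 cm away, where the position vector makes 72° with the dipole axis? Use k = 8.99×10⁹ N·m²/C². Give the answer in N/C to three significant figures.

E ≈ 189 N/C

At angle θ the dipole field magnitude is E = (kp/r³)·√(1 + 3cos²θ).
kp/r³ = (8.99×10⁹)(1.08×10⁻¹⁰) / (0.180)³ = 166.5 N/C.
√(1 + 3cos²72°) = √(1 + 3·0.0955) = √1.2865 ≈ 1.1342.
E ≈ 166.5 × 1.134 = 188.8 N/C.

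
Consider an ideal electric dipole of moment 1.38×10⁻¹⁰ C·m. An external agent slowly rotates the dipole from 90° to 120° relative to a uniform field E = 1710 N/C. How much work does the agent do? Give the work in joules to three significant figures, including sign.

W ≈ 1.18×10⁻⁷ J

W_ext = ΔU = U(θ₂) − U(θ₁) = −pE cosθ₂ − (−pE cosθ₁) = pE(cosθ₁ − cosθ₂).
W = (1.38×10⁻¹⁰)(1710)·(cos90° − cos120°) = (2.360×10⁻⁷)·(+0.5000) = 1.180×10⁻⁷ J.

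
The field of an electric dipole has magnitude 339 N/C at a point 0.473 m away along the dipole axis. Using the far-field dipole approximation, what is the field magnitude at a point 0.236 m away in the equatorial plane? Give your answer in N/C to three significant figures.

E ≈ 1360 N/C

Dipole fields scale as 1/r³ in the far field.
The axial field is twice the equatorial field at the same r, so the geometry factor is 1/2.
E₂ = E₁ · (1/2) · (r₁/r₂)³ = 339 · 0.5 · (0.473/0.236)³.
(r₁/r₂)³ = (2.004)³ = 8.051.
E₂ ≈ 1365 N/C.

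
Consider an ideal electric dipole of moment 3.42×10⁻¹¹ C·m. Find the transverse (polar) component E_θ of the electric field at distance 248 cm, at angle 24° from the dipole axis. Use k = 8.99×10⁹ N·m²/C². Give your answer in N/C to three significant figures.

For a dipole, E_θ = (kp sinθ)/r³.
kp/r³ = (8.99×10⁹)(3.42×10⁻¹¹)/(2.48)³ = 0.02016 N/C.
E_θ = 0.02016·sin24° = 0.008199 N/C.

E_θ ≈ 0.00820 N/C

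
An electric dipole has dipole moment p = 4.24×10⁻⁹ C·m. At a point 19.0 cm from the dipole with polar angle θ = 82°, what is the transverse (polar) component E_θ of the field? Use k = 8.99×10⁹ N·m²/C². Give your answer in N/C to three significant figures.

E_θ ≈ 5500 N/C

For a dipole, E_θ = (kp sinθ)/r³.
kp/r³ = (8.99×10⁹)(4.24×10⁻⁹)/(0.190)³ = 5557 N/C.
E_θ = 5557·sin82° = 5503 N/C.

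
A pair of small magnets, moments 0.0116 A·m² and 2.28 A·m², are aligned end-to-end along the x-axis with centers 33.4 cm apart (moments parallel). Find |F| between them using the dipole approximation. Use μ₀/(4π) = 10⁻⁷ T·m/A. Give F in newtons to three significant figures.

F ≈ 1.28×10⁻⁶ N

On-axis B of dipole 1: B = (μ₀/4π)·2m₁/r³. Force on dipole 2: F = m₂·dB/dr.
dB/dr = −(μ₀/4π)·6m₁/r⁴, so |F| = (μ₀/4π)·6m₁m₂/r⁴.
F = 6(10⁻⁷)(0.0116)(2.28)/(0.334)⁴ = 1.275×10⁻⁶ N.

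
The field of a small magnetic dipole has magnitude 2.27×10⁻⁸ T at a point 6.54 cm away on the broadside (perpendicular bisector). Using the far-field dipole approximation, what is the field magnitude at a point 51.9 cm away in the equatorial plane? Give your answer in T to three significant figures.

Dipole fields scale as 1/r³ in the far field; the geometry is the same at both points.
B₂ = B₁ · (r₁/r₂)³ = 2.27×10⁻⁸ · (6.54/51.9)³.
(r₁/r₂)³ = (0.126)³ = 0.002001.
B₂ ≈ 4.542×10⁻¹¹ T.

B ≈ 4.54×10⁻¹¹ T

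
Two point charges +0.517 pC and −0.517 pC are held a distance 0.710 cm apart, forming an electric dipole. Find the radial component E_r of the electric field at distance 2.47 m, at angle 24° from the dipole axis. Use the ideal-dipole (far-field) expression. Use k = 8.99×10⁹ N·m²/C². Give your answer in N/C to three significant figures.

Dipole moment p = qd = (5.17×10⁻¹³ C)(0.00710 m) = 3.671×10⁻¹⁵ C·m.
For a dipole, E_r = (2kp cosθ)/r³.
kp/r³ = (8.99×10⁹)(3.671×10⁻¹⁵)/(2.47)³ = 2.190×10⁻⁶ N/C.
E_r = 2·2.190×10⁻⁶·cos24° = 4.001×10⁻⁶ N/C.

E_r ≈ 4.00×10⁻⁶ N/C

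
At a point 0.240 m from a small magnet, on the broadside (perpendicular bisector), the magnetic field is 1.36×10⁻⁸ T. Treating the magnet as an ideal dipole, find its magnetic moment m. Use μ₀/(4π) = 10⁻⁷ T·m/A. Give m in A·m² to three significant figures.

In the equatorial plane B = (μ₀/4π)·m/r³, so m = Br³·4π/(μ₀).
m = (1.36×10⁻⁸)·(0.240)³ / (10⁻⁷) = 0.001880 A·m².

m ≈ 0.00188 A·m²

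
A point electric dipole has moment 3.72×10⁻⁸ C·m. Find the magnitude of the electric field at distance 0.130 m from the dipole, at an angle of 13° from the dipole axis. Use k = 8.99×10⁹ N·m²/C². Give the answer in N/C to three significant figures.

E ≈ 2.99×10⁵ N/C

At angle θ the dipole field magnitude is E = (kp/r³)·√(1 + 3cos²θ).
kp/r³ = (8.99×10⁹)(3.72×10⁻⁸) / (0.130)³ = 1.522×10⁵ N/C.
√(1 + 3cos²13°) = √(1 + 3·0.9494) = √3.8482 ≈ 1.9617.
E ≈ 1.522×10⁵ × 1.962 = 2.986×10⁵ N/C.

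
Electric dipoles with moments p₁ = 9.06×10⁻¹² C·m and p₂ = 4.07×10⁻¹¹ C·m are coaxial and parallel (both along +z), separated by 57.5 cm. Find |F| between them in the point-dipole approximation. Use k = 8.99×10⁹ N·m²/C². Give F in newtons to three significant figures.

F ≈ 1.82×10⁻¹⁰ N

On-axis field of dipole 1 at distance r: E = 2kp₁/r³. Force on dipole 2 is F = p₂·dE/dr (gradient along axis).
dE/dr = −6kp₁/r⁴, so |F| = 6kp₁p₂/r⁴ (attractive for aligned moments).
F = 6(8.99×10⁹)(9.06×10⁻¹²)(4.07×10⁻¹¹)/(0.575)⁴ = 1.820×10⁻¹⁰ N.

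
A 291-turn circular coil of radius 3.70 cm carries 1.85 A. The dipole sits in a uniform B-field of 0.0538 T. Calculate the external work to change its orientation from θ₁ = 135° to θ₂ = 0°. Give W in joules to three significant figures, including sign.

m = NIA = NIπa² = 291·(1.85)·π·(0.0370)² = 2.315 A·m².
W_ext = ΔU = −mB cosθ₂ + mB cosθ₁ = mB(cosθ₁ − cosθ₂).
W = (2.315)(0.0538)·(cos135° − cos0°) = (0.1245)·(-1.7071) = -0.2126 J.

W ≈ -0.213 J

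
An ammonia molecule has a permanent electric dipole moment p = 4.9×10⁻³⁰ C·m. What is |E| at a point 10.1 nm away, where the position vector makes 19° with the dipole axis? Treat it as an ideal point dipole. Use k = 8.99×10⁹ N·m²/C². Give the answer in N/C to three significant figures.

At angle θ the dipole field magnitude is E = (kp/r³)·√(1 + 3cos²θ).
kp/r³ = (8.99×10⁹)(4.90×10⁻³⁰) / (1.01×10⁻⁸)³ = 4.276×10⁴ N/C.
√(1 + 3cos²19°) = √(1 + 3·0.8940) = √3.6820 ≈ 1.9189.
E ≈ 4.276×10⁴ × 1.919 = 8.204×10⁴ N/C.

E ≈ 8.20×10⁴ N/C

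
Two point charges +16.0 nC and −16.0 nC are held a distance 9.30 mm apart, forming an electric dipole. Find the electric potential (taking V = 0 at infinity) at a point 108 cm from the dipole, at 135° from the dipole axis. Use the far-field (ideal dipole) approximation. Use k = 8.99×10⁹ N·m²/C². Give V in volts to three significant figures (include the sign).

Dipole moment p = qd = (1.60×10⁻⁸ C)(0.00930 m) = 1.488×10⁻¹⁰ C·m.
The dipole potential is V = kp cosθ / r².
V = (8.99×10⁹)(1.488×10⁻¹⁰)·cos135° / (1.08)² = -0.8110 V.

V ≈ -0.811 V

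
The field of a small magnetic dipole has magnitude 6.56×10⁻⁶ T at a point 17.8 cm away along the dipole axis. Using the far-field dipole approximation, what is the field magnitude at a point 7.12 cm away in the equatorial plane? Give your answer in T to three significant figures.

B ≈ 5.13×10⁻⁵ T

Dipole fields scale as 1/r³ in the far field.
The axial field is twice the equatorial field at the same r, so the geometry factor is 1/2.
B₂ = B₁ · (1/2) · (r₁/r₂)³ = 6.56×10⁻⁶ · 0.5 · (17.8/7.12)³.
(r₁/r₂)³ = (2.5)³ = 15.63.
B₂ ≈ 5.125×10⁻⁵ T.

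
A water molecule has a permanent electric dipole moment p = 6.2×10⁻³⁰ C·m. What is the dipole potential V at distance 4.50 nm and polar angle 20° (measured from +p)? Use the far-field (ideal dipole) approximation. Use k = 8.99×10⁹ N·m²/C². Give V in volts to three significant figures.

V ≈ 0.00259 V

The dipole potential is V = kp cosθ / r².
V = (8.99×10⁹)(6.20×10⁻³⁰)·cos20° / (4.50×10⁻⁹)² = 0.002586 V.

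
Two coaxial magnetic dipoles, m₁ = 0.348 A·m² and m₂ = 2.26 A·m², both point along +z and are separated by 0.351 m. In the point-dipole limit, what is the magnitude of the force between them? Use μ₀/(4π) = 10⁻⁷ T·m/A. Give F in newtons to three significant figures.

On-axis B of dipole 1: B = (μ₀/4π)·2m₁/r³. Force on dipole 2: F = m₂·dB/dr.
dB/dr = −(μ₀/4π)·6m₁/r⁴, so |F| = (μ₀/4π)·6m₁m₂/r⁴.
F = 6(10⁻⁷)(0.348)(2.26)/(0.351)⁴ = 3.109×10⁻⁵ N.

F ≈ 3.11×10⁻⁵ N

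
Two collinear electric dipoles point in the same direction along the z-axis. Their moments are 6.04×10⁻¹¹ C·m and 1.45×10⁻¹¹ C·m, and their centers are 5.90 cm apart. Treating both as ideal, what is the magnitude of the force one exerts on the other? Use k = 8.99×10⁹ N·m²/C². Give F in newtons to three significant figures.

On-axis field of dipole 1 at distance r: E = 2kp₁/r³. Force on dipole 2 is F = p₂·dE/dr (gradient along axis).
dE/dr = −6kp₁/r⁴, so |F| = 6kp₁p₂/r⁴ (attractive for aligned moments).
F = 6(8.99×10⁹)(6.04×10⁻¹¹)(1.45×10⁻¹¹)/(0.0590)⁴ = 3.899×10⁻⁶ N.

F ≈ 3.90×10⁻⁶ N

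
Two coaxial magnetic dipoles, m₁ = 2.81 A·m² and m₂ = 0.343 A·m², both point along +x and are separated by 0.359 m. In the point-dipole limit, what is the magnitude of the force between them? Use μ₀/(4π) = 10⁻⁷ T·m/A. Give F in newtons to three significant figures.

F ≈ 3.48×10⁻⁵ N

On-axis B of dipole 1: B = (μ₀/4π)·2m₁/r³. Force on dipole 2: F = m₂·dB/dr.
dB/dr = −(μ₀/4π)·6m₁/r⁴, so |F| = (μ₀/4π)·6m₁m₂/r⁴.
F = 6(10⁻⁷)(2.81)(0.343)/(0.359)⁴ = 3.482×10⁻⁵ N.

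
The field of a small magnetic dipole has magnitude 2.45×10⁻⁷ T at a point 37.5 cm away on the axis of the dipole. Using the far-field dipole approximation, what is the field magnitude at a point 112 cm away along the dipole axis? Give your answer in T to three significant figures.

Dipole fields scale as 1/r³ in the far field; the geometry is the same at both points.
B₂ = B₁ · (r₁/r₂)³ = 2.45×10⁻⁷ · (37.5/112)³.
(r₁/r₂)³ = (0.3348)³ = 0.03754.
B₂ ≈ 9.196×10⁻⁹ T.

B ≈ 9.20×10⁻⁹ T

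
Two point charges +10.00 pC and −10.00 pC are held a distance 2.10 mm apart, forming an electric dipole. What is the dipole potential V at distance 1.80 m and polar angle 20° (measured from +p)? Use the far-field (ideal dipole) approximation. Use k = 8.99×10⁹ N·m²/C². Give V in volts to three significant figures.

Dipole moment p = qd = (1.00×10⁻¹¹ C)(0.00210 m) = 2.10×10⁻¹⁴ C·m.
The dipole potential is V = kp cosθ / r².
V = (8.99×10⁹)(2.10×10⁻¹⁴)·cos20° / (1.80)² = 5.475×10⁻⁵ V.

V ≈ 5.48×10⁻⁵ V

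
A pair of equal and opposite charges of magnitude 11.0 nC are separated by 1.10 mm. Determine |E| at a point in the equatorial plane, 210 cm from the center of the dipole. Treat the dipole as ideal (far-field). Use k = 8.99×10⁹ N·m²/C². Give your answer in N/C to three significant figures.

E ≈ 0.0117 N/C

Dipole moment p = qd = (1.10×10⁻⁸ C)(0.00110 m) = 1.21×10⁻¹¹ C·m.
On the perpendicular bisector E = kp/r³ (half the axial value at the same distance).
E = (8.99×10⁹)(1.21×10⁻¹¹) / (2.10)³ = 0.01175 N/C.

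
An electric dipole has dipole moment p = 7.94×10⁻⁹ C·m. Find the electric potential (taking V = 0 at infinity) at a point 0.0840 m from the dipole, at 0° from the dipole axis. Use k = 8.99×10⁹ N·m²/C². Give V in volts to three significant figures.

V ≈ 1.01×10⁴ V

The dipole potential is V = kp cosθ / r².
V = (8.99×10⁹)(7.94×10⁻⁹)·cos0° / (0.0840)² = 1.012×10⁴ V.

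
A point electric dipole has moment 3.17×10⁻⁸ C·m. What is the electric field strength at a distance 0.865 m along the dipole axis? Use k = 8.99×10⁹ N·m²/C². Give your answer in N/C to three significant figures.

On the dipole axis E = 2kp/r³.
E = 2·(8.99×10⁹)(3.17×10⁻⁸) / (0.865)³ = 880.6 N/C.

E ≈ 881 N/C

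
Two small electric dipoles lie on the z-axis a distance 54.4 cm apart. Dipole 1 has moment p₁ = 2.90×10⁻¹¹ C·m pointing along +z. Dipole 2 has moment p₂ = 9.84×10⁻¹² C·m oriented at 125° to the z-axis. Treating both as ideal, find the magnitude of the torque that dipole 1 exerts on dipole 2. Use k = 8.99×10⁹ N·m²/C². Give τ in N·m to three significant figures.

The second dipole sits on the axis of the first, so the field there is axial: E₁ = 2kp₁/r³ along +z.
E₁ = 2(8.99×10⁹)(2.90×10⁻¹¹)/(0.544)³ = 3.239 N/C.
Torque on the second dipole: τ = p₂ E₁ sinθ.
τ = (9.84×10⁻¹²)(3.239)·sin125° = 2.611×10⁻¹¹ N·m.

τ ≈ 2.61×10⁻¹¹ N·m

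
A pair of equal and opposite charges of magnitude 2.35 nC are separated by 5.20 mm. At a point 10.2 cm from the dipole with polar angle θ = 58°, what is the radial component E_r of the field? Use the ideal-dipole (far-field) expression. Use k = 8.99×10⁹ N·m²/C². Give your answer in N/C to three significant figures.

Dipole moment p = qd = (2.35×10⁻⁹ C)(0.00520 m) = 1.222×10⁻¹¹ C·m.
For a dipole, E_r = (2kp cosθ)/r³.
kp/r³ = (8.99×10⁹)(1.222×10⁻¹¹)/(0.102)³ = 103.5 N/C.
E_r = 2·103.5·cos58° = 109.7 N/C.

E_r ≈ 110 N/C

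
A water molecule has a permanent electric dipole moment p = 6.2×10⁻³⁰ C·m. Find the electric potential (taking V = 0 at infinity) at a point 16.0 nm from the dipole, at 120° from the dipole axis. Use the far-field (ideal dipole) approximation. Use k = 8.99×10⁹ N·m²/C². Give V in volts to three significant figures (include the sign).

V ≈ -1.09×10⁻⁴ V

The dipole potential is V = kp cosθ / r².
V = (8.99×10⁹)(6.20×10⁻³⁰)·cos120° / (1.60×10⁻⁸)² = -1.089×10⁻⁴ V.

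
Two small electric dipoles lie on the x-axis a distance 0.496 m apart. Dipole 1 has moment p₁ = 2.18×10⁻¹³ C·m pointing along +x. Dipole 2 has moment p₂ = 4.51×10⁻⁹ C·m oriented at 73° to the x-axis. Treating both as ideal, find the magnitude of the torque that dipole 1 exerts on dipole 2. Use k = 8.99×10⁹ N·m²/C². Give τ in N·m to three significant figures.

The second dipole sits on the axis of the first, so the field there is axial: E₁ = 2kp₁/r³ along +x.
E₁ = 2(8.99×10⁹)(2.18×10⁻¹³)/(0.496)³ = 0.03212 N/C.
Torque on the second dipole: τ = p₂ E₁ sinθ.
τ = (4.51×10⁻⁹)(0.03212)·sin73° = 1.385×10⁻¹⁰ N·m.

τ ≈ 1.39×10⁻¹⁰ N·m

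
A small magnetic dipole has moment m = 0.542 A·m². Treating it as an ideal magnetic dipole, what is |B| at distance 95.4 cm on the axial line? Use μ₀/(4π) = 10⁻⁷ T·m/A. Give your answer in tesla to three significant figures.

On axis B = (μ₀/4π)·2m/r³.
B = 2·(10⁻⁷)·(0.542) / (0.954)³ = 1.248×10⁻⁷ T.

B ≈ 1.25×10⁻⁷ T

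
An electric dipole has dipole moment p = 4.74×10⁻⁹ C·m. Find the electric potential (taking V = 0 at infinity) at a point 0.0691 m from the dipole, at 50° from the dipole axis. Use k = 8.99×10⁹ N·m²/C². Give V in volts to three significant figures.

The dipole potential is V = kp cosθ / r².
V = (8.99×10⁹)(4.74×10⁻⁹)·cos50° / (0.0691)² = 5737 V.

V ≈ 5740 V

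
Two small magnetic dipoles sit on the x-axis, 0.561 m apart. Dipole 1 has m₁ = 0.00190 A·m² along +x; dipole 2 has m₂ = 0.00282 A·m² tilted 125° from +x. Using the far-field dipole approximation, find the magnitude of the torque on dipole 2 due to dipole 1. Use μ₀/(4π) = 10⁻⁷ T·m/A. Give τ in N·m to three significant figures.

τ ≈ 4.97×10⁻¹² N·m

Dipole B is on the axis of dipole A, so B₁ there is axial: B₁ = (μ₀/4π)·2m₁/r³ along +x.
B₁ = 2(10⁻⁷)(0.00190)/(0.561)³ = 2.152×10⁻⁹ T.
τ = m₂ B₁ sinθ.
τ = (0.00282)(2.152×10⁻⁹)·sin125° = 4.972×10⁻¹² N·m.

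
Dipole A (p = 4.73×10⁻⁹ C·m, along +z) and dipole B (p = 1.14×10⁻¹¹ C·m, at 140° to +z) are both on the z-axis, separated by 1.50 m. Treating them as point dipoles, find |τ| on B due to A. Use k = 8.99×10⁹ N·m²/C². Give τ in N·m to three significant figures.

The second dipole sits on the axis of the first, so the field there is axial: E₁ = 2kp₁/r³ along +z.
E₁ = 2(8.99×10⁹)(4.73×10⁻⁹)/(1.50)³ = 25.20 N/C.
Torque on the second dipole: τ = p₂ E₁ sinθ.
τ = (1.14×10⁻¹¹)(25.20)·sin140° = 1.847×10⁻¹⁰ N·m.

τ ≈ 1.85×10⁻¹⁰ N·m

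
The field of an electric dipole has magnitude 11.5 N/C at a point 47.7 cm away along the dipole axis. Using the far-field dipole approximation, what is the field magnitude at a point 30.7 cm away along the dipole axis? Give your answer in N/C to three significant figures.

E ≈ 43.1 N/C

Dipole fields scale as 1/r³ in the far field; the geometry is the same at both points.
E₂ = E₁ · (r₁/r₂)³ = 11.5 · (47.7/30.7)³.
(r₁/r₂)³ = (1.554)³ = 3.751.
E₂ ≈ 43.14 N/C.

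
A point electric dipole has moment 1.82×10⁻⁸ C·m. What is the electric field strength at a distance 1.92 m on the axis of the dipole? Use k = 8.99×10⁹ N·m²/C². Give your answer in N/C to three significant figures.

E ≈ 46.2 N/C

On the dipole axis E = 2kp/r³.
E = 2·(8.99×10⁹)(1.82×10⁻⁸) / (1.92)³ = 46.23 N/C.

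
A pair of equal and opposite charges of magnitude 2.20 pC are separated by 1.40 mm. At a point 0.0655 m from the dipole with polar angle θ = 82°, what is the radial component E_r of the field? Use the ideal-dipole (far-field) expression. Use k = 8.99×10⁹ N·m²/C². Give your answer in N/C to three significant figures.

E_r ≈ 0.0274 N/C

Dipole moment p = qd = (2.20×10⁻¹² C)(0.00140 m) = 3.08×10⁻¹⁵ C·m.
For a dipole, E_r = (2kp cosθ)/r³.
kp/r³ = (8.99×10⁹)(3.08×10⁻¹⁵)/(0.0655)³ = 0.09853 N/C.
E_r = 2·0.09853·cos82° = 0.02743 N/C.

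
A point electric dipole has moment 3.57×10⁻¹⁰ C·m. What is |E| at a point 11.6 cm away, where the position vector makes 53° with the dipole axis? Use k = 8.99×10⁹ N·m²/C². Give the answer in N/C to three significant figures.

E ≈ 2970 N/C

At angle θ the dipole field magnitude is E = (kp/r³)·√(1 + 3cos²θ).
kp/r³ = (8.99×10⁹)(3.57×10⁻¹⁰) / (0.116)³ = 2056 N/C.
√(1 + 3cos²53°) = √(1 + 3·0.3622) = √2.0865 ≈ 1.4445.
E ≈ 2056 × 1.444 = 2970 N/C.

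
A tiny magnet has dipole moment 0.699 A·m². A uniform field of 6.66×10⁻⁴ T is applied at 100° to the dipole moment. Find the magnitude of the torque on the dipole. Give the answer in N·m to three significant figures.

τ ≈ 4.58×10⁻⁴ N·m

Torque on a magnetic dipole: τ = mB sinθ.
τ = (0.699)(6.66×10⁻⁴)·sin100° = 4.585×10⁻⁴ N·m.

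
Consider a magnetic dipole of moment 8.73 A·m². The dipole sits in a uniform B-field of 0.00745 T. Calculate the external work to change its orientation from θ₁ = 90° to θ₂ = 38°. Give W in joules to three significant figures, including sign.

W_ext = ΔU = −mB cosθ₂ + mB cosθ₁ = mB(cosθ₁ − cosθ₂).
W = (8.73)(0.00745)·(cos90° − cos38°) = (0.06504)·(-0.7880) = -0.05125 J.

W ≈ -0.0513 J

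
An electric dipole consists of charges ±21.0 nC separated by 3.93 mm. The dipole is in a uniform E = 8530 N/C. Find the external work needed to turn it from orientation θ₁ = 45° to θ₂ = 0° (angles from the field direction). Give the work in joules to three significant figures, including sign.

Dipole moment p = qd = (2.10×10⁻⁸ C)(0.00393 m) = 8.253×10⁻¹¹ C·m.
W_ext = ΔU = U(θ₂) − U(θ₁) = −pE cosθ₂ − (−pE cosθ₁) = pE(cosθ₁ − cosθ₂).
W = (8.253×10⁻¹¹)(8530)·(cos45° − cos0°) = (7.040×10⁻⁷)·(-0.2929) = -2.062×10⁻⁷ J.

W ≈ -2.06×10⁻⁷ J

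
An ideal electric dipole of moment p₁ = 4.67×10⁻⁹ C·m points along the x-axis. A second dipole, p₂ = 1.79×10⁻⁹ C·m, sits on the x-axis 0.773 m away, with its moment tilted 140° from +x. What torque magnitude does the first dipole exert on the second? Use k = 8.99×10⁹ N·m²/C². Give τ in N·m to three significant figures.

τ ≈ 2.09×10⁻⁷ N·m

The second dipole sits on the axis of the first, so the field there is axial: E₁ = 2kp₁/r³ along +x.
E₁ = 2(8.99×10⁹)(4.67×10⁻⁹)/(0.773)³ = 181.8 N/C.
Torque on the second dipole: τ = p₂ E₁ sinθ.
τ = (1.79×10⁻⁹)(181.8)·sin140° = 2.092×10⁻⁷ N·m.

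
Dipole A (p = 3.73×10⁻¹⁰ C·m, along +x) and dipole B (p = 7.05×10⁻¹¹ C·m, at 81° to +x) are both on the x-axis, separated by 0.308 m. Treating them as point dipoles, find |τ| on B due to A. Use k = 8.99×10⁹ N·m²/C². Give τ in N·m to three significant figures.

The second dipole sits on the axis of the first, so the field there is axial: E₁ = 2kp₁/r³ along +x.
E₁ = 2(8.99×10⁹)(3.73×10⁻¹⁰)/(0.308)³ = 229.5 N/C.
Torque on the second dipole: τ = p₂ E₁ sinθ.
τ = (7.05×10⁻¹¹)(229.5)·sin81° = 1.598×10⁻⁸ N·m.

τ ≈ 1.60×10⁻⁸ N·m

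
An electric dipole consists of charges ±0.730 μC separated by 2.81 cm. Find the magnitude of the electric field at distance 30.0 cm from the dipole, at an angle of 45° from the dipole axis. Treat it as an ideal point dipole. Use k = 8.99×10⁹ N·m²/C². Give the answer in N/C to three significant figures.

E ≈ 1.08×10⁴ N/C

Dipole moment p = qd = (7.30×10⁻⁷ C)(0.0281 m) = 2.051×10⁻⁸ C·m.
At angle θ the dipole field magnitude is E = (kp/r³)·√(1 + 3cos²θ).
kp/r³ = (8.99×10⁹)(2.051×10⁻⁸) / (0.300)³ = 6829 N/C.
√(1 + 3cos²45°) = √(1 + 3·0.5000) = √2.5000 ≈ 1.5811.
E ≈ 6829 × 1.581 = 1.080×10⁴ N/C.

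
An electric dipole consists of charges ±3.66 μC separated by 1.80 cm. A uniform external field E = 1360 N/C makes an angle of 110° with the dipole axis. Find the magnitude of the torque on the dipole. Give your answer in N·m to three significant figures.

τ ≈ 8.42×10⁻⁵ N·m

Dipole moment p = qd = (3.66×10⁻⁶ C)(0.0180 m) = 6.588×10⁻⁸ C·m.
Torque on an electric dipole: τ = pE sinθ.
τ = (6.588×10⁻⁸)(1360)·sin110° = 8.419×10⁻⁵ N·m.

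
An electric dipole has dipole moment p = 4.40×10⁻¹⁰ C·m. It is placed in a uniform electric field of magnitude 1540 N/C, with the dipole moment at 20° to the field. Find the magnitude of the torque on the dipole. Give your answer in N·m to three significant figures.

Torque on an electric dipole: τ = pE sinθ.
τ = (4.40×10⁻¹⁰)(1540)·sin20° = 2.318×10⁻⁷ N·m.

τ ≈ 2.32×10⁻⁷ N·m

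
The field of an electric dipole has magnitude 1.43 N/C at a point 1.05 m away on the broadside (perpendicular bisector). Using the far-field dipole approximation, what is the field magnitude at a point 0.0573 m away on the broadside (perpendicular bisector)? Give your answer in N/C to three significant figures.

E ≈ 8800 N/C

Dipole fields scale as 1/r³ in the far field; the geometry is the same at both points.
E₂ = E₁ · (r₁/r₂)³ = 1.43 · (1.05/0.0573)³.
(r₁/r₂)³ = (18.32)³ = 6153.
E₂ ≈ 8799 N/C.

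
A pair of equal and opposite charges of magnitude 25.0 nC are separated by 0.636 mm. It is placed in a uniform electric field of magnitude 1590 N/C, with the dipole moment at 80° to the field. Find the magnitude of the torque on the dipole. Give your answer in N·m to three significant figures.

τ ≈ 2.49×10⁻⁸ N·m

Dipole moment p = qd = (2.50×10⁻⁸ C)(6.36×10⁻⁴ m) = 1.59×10⁻¹¹ C·m.
Torque on an electric dipole: τ = pE sinθ.
τ = (1.59×10⁻¹¹)(1590)·sin80° = 2.490×10⁻⁸ N·m.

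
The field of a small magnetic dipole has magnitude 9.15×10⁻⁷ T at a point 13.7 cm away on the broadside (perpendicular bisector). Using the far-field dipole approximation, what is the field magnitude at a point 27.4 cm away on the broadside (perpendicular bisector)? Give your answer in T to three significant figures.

B ≈ 1.14×10⁻⁷ T

Dipole fields scale as 1/r³ in the far field; the geometry is the same at both points.
B₂ = B₁ · (r₁/r₂)³ = 9.15×10⁻⁷ · (13.7/27.4)³.
(r₁/r₂)³ = (0.5)³ = 0.125.
B₂ ≈ 1.144×10⁻⁷ T.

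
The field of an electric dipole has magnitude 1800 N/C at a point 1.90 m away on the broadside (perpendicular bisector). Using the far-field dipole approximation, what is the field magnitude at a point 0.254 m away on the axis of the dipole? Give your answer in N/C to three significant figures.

E ≈ 1.51×10⁶ N/C

Dipole fields scale as 1/r³ in the far field.
The axial field is twice the equatorial field at the same r, so the geometry factor is 2/1.
E₂ = E₁ · (2/1) · (r₁/r₂)³ = 1800 · 2 · (1.90/0.254)³.
(r₁/r₂)³ = (7.48)³ = 418.6.
E₂ ≈ 1.507×10⁶ N/C.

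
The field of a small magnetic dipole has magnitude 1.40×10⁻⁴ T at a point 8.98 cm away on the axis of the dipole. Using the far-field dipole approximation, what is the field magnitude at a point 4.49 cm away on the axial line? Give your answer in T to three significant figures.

B ≈ 0.00112 T

Dipole fields scale as 1/r³ in the far field; the geometry is the same at both points.
B₂ = B₁ · (r₁/r₂)³ = 1.40×10⁻⁴ · (8.98/4.49)³.
(r₁/r₂)³ = (2)³ = 8.
B₂ ≈ 0.001120 T.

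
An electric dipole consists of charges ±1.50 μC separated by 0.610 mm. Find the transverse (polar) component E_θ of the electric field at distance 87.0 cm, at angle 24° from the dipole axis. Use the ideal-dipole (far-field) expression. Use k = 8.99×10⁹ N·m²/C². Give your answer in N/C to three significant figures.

Dipole moment p = qd = (1.50×10⁻⁶ C)(6.10×10⁻⁴ m) = 9.15×10⁻¹⁰ C·m.
For a dipole, E_θ = (kp sinθ)/r³.
kp/r³ = (8.99×10⁹)(9.15×10⁻¹⁰)/(0.870)³ = 12.49 N/C.
E_θ = 12.49·sin24° = 5.081 N/C.

E_θ ≈ 5.08 N/C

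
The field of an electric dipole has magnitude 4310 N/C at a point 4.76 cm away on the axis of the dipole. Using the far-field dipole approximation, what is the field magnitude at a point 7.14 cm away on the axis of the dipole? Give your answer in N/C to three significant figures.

E ≈ 1280 N/C

Dipole fields scale as 1/r³ in the far field; the geometry is the same at both points.
E₂ = E₁ · (r₁/r₂)³ = 4310 · (4.76/7.14)³.
(r₁/r₂)³ = (0.6667)³ = 0.2963.
E₂ ≈ 1277 N/C.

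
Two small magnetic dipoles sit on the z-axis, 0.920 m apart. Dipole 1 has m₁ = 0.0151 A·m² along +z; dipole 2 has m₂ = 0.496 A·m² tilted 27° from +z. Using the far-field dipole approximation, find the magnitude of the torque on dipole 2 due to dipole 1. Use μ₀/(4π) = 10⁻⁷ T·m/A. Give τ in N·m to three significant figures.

τ ≈ 8.73×10⁻¹⁰ N·m

Dipole B is on the axis of dipole A, so B₁ there is axial: B₁ = (μ₀/4π)·2m₁/r³ along +z.
B₁ = 2(10⁻⁷)(0.0151)/(0.920)³ = 3.878×10⁻⁹ T.
τ = m₂ B₁ sinθ.
τ = (0.496)(3.878×10⁻⁹)·sin27° = 8.733×10⁻¹⁰ N·m.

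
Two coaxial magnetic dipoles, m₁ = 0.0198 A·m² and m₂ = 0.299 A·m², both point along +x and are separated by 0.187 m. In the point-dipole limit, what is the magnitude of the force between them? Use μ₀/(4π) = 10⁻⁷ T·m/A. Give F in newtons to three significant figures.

F ≈ 2.90×10⁻⁶ N

On-axis B of dipole 1: B = (μ₀/4π)·2m₁/r³. Force on dipole 2: F = m₂·dB/dr.
dB/dr = −(μ₀/4π)·6m₁/r⁴, so |F| = (μ₀/4π)·6m₁m₂/r⁴.
F = 6(10⁻⁷)(0.0198)(0.299)/(0.187)⁴ = 2.905×10⁻⁶ N.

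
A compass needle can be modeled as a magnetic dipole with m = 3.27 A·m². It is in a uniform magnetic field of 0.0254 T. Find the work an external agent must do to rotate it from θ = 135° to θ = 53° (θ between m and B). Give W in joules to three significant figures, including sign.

W ≈ -0.109 J

W_ext = ΔU = −mB cosθ₂ + mB cosθ₁ = mB(cosθ₁ − cosθ₂).
W = (3.27)(0.0254)·(cos135° − cos53°) = (0.08306)·(-1.3089) = -0.1087 J.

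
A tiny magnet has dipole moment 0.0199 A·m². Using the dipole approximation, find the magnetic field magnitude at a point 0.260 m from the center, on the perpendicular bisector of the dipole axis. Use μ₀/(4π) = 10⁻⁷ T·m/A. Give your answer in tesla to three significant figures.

B ≈ 1.13×10⁻⁷ T

In the equatorial plane B = (μ₀/4π)·m/r³ (half the axial value).
B = (10⁻⁷)·(0.0199) / (0.260)³ = 1.132×10⁻⁷ T.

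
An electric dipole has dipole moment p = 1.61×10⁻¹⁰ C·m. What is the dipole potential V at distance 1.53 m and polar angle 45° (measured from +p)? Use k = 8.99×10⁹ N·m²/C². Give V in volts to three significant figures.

The dipole potential is V = kp cosθ / r².
V = (8.99×10⁹)(1.61×10⁻¹⁰)·cos45° / (1.53)² = 0.4372 V.

V ≈ 0.437 V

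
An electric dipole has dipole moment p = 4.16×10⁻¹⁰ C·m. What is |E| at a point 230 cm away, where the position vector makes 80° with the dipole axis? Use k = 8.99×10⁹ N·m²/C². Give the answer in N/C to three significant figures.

E ≈ 0.321 N/C

At angle θ the dipole field magnitude is E = (kp/r³)·√(1 + 3cos²θ).
kp/r³ = (8.99×10⁹)(4.16×10⁻¹⁰) / (2.30)³ = 0.3074 N/C.
√(1 + 3cos²80°) = √(1 + 3·0.0302) = √1.0905 ≈ 1.0443.
E ≈ 0.3074 × 1.044 = 0.3210 N/C.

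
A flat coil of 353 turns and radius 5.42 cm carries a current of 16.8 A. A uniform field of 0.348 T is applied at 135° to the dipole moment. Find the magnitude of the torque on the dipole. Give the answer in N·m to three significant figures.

τ ≈ 13.5 N·m

m = NIA = NIπa² = 353·(16.8)·π·(0.0542)² = 54.73 A·m².
Torque on a magnetic dipole: τ = mB sinθ.
τ = (54.73)(0.348)·sin135° = 13.47 N·m.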